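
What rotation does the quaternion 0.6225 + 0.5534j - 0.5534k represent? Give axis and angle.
axis = (0, √2/2, -√2/2), θ = 103°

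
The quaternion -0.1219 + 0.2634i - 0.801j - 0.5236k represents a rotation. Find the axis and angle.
axis = (0.2654, -0.807, -0.5275), θ = 194°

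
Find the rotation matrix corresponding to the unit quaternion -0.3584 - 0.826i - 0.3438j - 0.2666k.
[[0.6215, 0.3769, 0.6869], [0.7591, -0.5067, -0.4088], [0.194, 0.7754, -0.6009]]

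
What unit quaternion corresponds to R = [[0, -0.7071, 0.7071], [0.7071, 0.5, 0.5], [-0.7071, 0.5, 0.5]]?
0.7071 + 0.5j + 0.5k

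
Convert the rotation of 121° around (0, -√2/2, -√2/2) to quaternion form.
0.4924 - 0.6154j - 0.6154k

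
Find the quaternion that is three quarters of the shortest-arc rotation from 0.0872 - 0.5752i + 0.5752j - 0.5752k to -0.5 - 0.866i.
-0.3855 - 0.8888i + 0.1752j - 0.1752k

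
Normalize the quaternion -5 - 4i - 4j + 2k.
-0.6402 - 0.5121i - 0.5121j + 0.2561k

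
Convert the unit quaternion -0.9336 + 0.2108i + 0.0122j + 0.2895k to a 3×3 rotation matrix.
[[0.8321, 0.5457, 0.0993], [-0.5354, 0.7435, 0.4007], [0.1448, -0.3865, 0.9108]]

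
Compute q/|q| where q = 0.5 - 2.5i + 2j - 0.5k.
0.1525 - 0.7625i + 0.61j - 0.1525k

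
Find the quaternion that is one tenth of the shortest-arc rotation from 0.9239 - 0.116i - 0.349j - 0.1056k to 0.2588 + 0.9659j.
0.8624 - 0.1131i - 0.4826j - 0.1029k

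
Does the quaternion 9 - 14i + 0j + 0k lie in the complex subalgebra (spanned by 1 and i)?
Yes. The quaternion 9 - 14i has j- and k-coefficients y = z = 0, so it lies in the complex subalgebra spanned by 1 and i.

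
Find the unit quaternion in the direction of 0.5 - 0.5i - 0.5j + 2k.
0.2294 - 0.2294i - 0.2294j + 0.9177k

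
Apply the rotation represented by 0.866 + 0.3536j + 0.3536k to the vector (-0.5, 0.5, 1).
(0.056, 0.319, 1.181)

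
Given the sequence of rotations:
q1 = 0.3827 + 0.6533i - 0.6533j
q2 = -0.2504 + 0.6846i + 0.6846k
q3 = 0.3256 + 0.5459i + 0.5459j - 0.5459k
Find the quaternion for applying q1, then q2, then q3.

q2 · q1 = -0.5431 + 0.5457i + 0.6108j - 0.1853k
q3 · q2 · q1 = -0.9093 + 0.1135i - 0.2943j + 0.2717k
-0.9093 + 0.1135i - 0.2943j + 0.2717k


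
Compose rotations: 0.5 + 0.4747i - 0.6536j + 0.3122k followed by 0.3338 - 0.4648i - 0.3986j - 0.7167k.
0.3508 - 0.6668i - 0.6126j + 0.2389k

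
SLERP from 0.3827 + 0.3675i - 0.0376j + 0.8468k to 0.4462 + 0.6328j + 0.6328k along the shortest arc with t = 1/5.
0.4189 + 0.3066i + 0.1099j + 0.8476k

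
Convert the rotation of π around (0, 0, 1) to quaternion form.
k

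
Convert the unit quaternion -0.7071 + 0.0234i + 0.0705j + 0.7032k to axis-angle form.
axis = (0.0331, 0.0997, 0.9945), θ = 3π/2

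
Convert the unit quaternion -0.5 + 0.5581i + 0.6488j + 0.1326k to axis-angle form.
axis = (0.6444, 0.7492, 0.1531), θ = 4π/3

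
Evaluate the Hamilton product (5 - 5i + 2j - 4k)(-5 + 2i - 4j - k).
-11 + 17i - 43j + 31k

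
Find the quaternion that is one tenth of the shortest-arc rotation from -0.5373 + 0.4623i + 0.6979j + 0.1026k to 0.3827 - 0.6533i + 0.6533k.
-0.552 + 0.5151i + 0.6555j + 0.0154k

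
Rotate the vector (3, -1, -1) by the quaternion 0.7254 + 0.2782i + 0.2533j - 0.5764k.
(-0.402, -1.571, -2.893)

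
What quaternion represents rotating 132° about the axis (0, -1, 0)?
0.4067 - 0.9135j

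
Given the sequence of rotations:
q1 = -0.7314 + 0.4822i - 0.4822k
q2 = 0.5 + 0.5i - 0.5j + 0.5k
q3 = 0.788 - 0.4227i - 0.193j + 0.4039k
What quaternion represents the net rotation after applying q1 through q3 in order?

q2 · q1 = -0.3657 + 0.1165i + 0.8479j - 0.3657k
q3 · q2 · q1 = 0.0724 - 0.0255i + 0.6312j - 0.7718k
0.0724 - 0.0255i + 0.6312j - 0.7718k


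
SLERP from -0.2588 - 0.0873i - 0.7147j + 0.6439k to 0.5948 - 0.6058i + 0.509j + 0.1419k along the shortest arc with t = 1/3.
-0.4459 + 0.1849i - 0.7601j + 0.4351k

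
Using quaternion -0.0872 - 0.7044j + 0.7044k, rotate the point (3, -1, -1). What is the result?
(-3.2, 0.616, 0.616)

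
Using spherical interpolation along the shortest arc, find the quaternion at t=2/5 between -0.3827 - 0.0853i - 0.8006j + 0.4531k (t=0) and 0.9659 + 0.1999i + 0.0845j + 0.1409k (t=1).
-0.7415 - 0.1577i - 0.6028j + 0.2487k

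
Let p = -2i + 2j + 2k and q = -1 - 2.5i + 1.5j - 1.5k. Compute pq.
-5 - 4i - 10j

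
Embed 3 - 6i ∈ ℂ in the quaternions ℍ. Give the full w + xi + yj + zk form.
3 - 6i + 0j + 0k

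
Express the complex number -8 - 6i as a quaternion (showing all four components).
-8 - 6i + 0j + 0k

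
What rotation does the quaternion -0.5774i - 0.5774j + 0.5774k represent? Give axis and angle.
axis = (-√3/3, -√3/3, √3/3), θ = π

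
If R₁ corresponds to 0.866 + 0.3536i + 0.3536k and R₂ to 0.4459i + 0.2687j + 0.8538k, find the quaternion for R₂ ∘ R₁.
-0.4596 + 0.4812i + 0.3769j + 0.6444k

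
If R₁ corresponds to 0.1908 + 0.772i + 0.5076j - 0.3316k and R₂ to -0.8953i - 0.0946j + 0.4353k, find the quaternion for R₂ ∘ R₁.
0.8835 - 0.3604i + 0.0211j - 0.2984k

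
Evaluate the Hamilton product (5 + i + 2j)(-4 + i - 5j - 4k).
-11 - 7i - 29j - 27k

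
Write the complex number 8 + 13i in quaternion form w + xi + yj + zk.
8 + 13i + 0j + 0k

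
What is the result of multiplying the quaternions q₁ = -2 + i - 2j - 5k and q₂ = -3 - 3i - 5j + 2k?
9 - 26i + 29j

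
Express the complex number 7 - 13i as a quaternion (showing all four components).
7 - 13i + 0j + 0k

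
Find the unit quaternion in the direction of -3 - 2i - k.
-0.8018 - 0.5345i - 0.2673k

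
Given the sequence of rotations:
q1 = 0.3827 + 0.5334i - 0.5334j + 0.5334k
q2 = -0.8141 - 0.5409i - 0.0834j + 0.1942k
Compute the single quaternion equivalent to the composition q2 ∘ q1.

q2 · q1 = -0.1711 - 0.5821i + 0.7944j - 0.0269k
-0.1711 - 0.5821i + 0.7944j - 0.0269k


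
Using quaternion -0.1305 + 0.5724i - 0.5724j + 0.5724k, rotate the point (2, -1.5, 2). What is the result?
(1.747, -2.155, 1.598)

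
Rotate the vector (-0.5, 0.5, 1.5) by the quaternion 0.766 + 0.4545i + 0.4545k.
(-0.022, -1.306, 1.022)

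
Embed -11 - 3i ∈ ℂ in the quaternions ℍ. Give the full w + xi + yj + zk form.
-11 - 3i + 0j + 0k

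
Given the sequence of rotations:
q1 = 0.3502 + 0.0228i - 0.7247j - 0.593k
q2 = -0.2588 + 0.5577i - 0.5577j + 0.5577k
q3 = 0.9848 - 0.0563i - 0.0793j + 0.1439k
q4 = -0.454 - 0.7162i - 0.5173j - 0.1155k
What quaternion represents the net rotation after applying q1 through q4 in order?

q2 · q1 = -0.1768 + 0.9243i + 0.3357j - 0.0427k
q3 · q2 · q1 = -0.0893 + 0.8753i + 0.4752j - 0.0131k
q4 · q3 · q2 · q1 = 0.9117 - 0.2718i - 0.28j + 0.1287k
0.9117 - 0.2718i - 0.28j + 0.1287k


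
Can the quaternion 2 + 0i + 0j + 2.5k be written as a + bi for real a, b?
No. The quaternion 2 + 2.5k has j-coefficient y = 0 and k-coefficient z = 2.5, not both zero, so it does not lie in the complex subalgebra spanned by 1 and i.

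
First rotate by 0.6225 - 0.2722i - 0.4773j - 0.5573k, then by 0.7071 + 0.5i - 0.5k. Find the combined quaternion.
0.2976 - 0.1199i + 0.0773j - 0.944k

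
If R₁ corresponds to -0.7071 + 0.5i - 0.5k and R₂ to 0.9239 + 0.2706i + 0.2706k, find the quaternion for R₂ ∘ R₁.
-0.6533 + 0.2706i + 0.2706j - 0.6533k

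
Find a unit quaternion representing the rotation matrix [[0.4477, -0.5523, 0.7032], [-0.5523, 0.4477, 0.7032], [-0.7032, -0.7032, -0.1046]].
0.6691 - 0.5255i + 0.5255j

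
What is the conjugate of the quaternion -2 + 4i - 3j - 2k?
-2 - 4i + 3j + 2k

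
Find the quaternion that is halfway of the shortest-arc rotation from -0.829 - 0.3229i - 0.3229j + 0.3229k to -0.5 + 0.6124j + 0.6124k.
-0.7901 - 0.192i + 0.1721j + 0.5561k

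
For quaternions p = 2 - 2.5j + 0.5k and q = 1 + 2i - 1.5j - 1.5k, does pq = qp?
No: pq = -1 + 8.5i - 4.5j + 2.5k ≠ -1 - 0.5i - 6.5j - 7.5k = qp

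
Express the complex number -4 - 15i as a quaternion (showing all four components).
-4 - 15i + 0j + 0k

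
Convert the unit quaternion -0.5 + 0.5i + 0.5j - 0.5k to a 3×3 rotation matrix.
[[0, 0, -1], [1, 0, 0], [0, -1, 0]]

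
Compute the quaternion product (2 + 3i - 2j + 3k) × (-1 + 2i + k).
-11 - i + 5j + 3k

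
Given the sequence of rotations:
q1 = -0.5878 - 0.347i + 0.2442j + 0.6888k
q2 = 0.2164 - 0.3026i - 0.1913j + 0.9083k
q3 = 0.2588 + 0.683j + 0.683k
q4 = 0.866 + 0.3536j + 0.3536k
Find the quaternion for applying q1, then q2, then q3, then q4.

q2 · q1 = -0.8111 - 0.2508i + 0.0585j - 0.5251k
q3 · q2 · q1 = 0.1088 - 0.4635i - 0.7101j - 0.5186k
q4 · q3 · q2 · q1 = 0.5287 - 0.3337i - 0.7404j - 0.2467k
0.5287 - 0.3337i - 0.7404j - 0.2467k


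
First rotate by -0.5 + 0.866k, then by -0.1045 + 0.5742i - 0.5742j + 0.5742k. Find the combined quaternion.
-0.445 - 0.7844i - 0.2102j - 0.3776k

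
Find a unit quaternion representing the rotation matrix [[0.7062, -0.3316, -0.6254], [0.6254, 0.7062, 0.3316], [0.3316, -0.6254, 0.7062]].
0.883 - 0.271i - 0.271j + 0.271k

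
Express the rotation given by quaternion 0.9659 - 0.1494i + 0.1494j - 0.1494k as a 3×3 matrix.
[[0.9107, 0.244, 0.3333], [-0.3333, 0.9107, 0.244], [-0.244, -0.3333, 0.9107]]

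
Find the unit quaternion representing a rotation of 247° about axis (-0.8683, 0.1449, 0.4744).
-0.5519 - 0.7241i + 0.1208j + 0.3956k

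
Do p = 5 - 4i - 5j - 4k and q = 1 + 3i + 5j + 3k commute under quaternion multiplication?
No: pq = 54 + 16i + 20j + 6k ≠ 54 + 6i + 20j + 16k = qp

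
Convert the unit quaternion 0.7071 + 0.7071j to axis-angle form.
axis = (0, 1, 0), θ = π/2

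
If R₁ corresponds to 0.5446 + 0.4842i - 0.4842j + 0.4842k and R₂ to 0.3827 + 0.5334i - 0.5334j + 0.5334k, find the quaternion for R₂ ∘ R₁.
-0.5664 + 0.4758i - 0.4758j + 0.4758k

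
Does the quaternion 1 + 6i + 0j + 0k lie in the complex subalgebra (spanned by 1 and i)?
Yes. The quaternion 1 + 6i has j- and k-coefficients y = z = 0, so it lies in the complex subalgebra spanned by 1 and i.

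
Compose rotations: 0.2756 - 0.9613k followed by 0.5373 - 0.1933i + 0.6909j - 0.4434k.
-0.2782 - 0.7174i + 0.0046j - 0.6387k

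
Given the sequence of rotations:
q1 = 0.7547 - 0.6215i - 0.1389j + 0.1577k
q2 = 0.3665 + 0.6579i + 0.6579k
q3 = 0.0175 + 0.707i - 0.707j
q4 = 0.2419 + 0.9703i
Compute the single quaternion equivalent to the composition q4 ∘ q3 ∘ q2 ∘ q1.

q2 · q1 = 0.5817 + 0.3601i - 0.5635j + 0.4629k
q3 · q2 · q1 = -0.6428 + 0.0903i - 0.7484j - 0.1357k
q4 · q3 · q2 · q1 = -0.2431 - 0.6019i - 0.0494j - 0.759k
-0.2431 - 0.6019i - 0.0494j - 0.759k


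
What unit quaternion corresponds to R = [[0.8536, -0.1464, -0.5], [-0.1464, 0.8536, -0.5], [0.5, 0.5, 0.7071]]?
0.9239 + 0.2706i - 0.2706j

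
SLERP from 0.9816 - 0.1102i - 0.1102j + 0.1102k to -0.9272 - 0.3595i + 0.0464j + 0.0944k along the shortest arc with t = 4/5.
0.9596 + 0.2694i - 0.0608j - 0.0538k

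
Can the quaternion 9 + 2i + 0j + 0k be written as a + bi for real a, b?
Yes. The quaternion 9 + 2i has j- and k-coefficients y = z = 0, so it lies in the complex subalgebra spanned by 1 and i.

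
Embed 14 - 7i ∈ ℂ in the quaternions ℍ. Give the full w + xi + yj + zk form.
14 - 7i + 0j + 0k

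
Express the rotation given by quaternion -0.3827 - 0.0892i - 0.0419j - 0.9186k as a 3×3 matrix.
[[-0.6912, -0.6956, 0.1959], [0.7106, -0.7036, 0.0087], [0.1318, 0.1453, 0.9806]]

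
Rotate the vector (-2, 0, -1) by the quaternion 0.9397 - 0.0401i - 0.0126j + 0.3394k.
(-1.488, -1.345, -0.989)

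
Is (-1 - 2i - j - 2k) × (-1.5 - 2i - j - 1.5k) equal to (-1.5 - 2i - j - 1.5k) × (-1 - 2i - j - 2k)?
No: pq = -6.5 + 4.5i + 3.5j + 4.5k ≠ -6.5 + 5.5i + 1.5j + 4.5k = qp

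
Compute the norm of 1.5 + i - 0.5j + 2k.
2.739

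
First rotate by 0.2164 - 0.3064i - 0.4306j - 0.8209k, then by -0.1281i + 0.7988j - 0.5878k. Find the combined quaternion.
-0.1778 - 0.9366i + 0.2478j + 0.1727k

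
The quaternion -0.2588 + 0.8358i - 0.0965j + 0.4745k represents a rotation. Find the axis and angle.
axis = (0.8653, -0.0999, 0.4912), θ = 7π/6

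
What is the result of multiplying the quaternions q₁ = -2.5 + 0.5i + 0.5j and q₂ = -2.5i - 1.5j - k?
2 + 5.75i + 4.25j + 3k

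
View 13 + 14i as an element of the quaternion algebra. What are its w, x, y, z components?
13 + 14i + 0j + 0k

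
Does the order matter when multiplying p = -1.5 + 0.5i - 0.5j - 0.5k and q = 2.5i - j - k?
Yes: pq = -2.25 - 3.75i + 0.75j + 2.25k ≠ -2.25 - 3.75i + 2.25j + 0.75k = qp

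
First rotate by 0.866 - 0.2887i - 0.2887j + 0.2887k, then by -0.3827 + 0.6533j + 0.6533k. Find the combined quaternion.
-0.3314 + 0.4877i + 0.4876j + 0.6439k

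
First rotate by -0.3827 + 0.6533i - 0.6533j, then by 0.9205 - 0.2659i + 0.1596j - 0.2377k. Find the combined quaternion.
-0.0743 + 0.5478i - 0.8177j + 0.1604k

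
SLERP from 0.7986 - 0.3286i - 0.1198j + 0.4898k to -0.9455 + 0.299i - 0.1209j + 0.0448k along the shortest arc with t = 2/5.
0.8983 - 0.3316i - 0.0239j + 0.2873k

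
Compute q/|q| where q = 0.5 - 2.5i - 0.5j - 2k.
0.1525 - 0.7625i - 0.1525j - 0.61k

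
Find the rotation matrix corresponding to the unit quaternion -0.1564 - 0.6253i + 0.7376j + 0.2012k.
[[-0.1691, -0.8595, -0.4823], [-0.9854, 0.137, 0.1012], [-0.0209, 0.4924, -0.8701]]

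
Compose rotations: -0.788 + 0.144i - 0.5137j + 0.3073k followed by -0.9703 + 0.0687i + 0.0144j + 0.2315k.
0.691 - 0.0705i + 0.4993j - 0.518k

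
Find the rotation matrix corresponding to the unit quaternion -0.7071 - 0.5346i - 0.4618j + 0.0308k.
[[0.5716, 0.5373, 0.6201], [0.4502, 0.4265, -0.7845], [-0.686, 0.7276, 0.0019]]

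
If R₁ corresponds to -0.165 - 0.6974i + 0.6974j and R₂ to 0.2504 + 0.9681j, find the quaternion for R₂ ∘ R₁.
-0.7165 - 0.1746i + 0.0149j + 0.6752k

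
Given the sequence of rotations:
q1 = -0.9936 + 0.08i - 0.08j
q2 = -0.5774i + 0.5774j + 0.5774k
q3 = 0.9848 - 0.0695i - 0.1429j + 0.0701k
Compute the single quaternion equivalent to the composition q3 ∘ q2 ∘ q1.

q2 · q1 = 0.0924 + 0.6199i - 0.5275j - 0.5737k
q3 · q2 · q1 = 0.0989 + 0.723i - 0.5291j - 0.4333k
0.0989 + 0.723i - 0.5291j - 0.4333k


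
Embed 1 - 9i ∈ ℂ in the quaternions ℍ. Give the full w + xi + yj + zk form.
1 - 9i + 0j + 0k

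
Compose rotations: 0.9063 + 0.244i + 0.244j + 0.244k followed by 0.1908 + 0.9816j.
-0.0666 + 0.2861i + 0.9362j - 0.193k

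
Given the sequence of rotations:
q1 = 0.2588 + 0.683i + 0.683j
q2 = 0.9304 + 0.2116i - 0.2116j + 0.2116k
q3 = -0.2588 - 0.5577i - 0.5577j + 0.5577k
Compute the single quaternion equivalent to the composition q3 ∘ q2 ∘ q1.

q2 · q1 = 0.2408 + 0.5457i + 0.7252j + 0.3438k
q3 · q2 · q1 = 0.4547 - 0.8717i + 0.1741j - 0.0548k
0.4547 - 0.8717i + 0.1741j - 0.0548k


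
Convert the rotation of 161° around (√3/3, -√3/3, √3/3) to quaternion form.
0.165 + 0.5694i - 0.5694j + 0.5694k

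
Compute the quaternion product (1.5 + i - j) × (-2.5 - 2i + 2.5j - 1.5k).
0.75 - 4i + 7.75j - 1.75k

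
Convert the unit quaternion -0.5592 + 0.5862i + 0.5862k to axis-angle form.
axis = (√2/2, 0, √2/2), θ = 248°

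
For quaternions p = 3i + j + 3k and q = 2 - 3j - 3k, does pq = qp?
No: pq = 12 + 12i + 11j - 3k ≠ 12 - 7j + 15k = qp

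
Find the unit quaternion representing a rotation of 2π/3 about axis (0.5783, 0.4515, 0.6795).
0.5 + 0.5008i + 0.391j + 0.5885k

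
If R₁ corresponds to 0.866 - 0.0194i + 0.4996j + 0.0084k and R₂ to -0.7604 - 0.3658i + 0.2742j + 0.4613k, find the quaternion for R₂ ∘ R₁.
-0.8065 - 0.5302i - 0.1483j + 0.2157k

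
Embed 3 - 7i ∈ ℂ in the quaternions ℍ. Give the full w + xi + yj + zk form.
3 - 7i + 0j + 0k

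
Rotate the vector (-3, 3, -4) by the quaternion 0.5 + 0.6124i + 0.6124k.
(-5.587, -0.888, -1.413)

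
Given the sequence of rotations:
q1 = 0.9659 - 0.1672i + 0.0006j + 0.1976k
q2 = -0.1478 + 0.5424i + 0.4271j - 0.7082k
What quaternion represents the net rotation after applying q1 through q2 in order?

q2 · q1 = 0.0876 + 0.6334i + 0.4237j - 0.6415k
0.0876 + 0.6334i + 0.4237j - 0.6415k


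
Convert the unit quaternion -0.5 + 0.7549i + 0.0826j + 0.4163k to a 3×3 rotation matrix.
[[0.6397, 0.541, 0.5459], [-0.2916, -0.4864, 0.8237], [0.7111, -0.6861, -0.1534]]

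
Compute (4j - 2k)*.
-4j + 2k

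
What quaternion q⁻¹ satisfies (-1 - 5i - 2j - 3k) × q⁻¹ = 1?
-0.0256 + 0.1282i + 0.0513j + 0.0769k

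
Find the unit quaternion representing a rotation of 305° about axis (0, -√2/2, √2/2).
-0.887 - 0.3265j + 0.3265k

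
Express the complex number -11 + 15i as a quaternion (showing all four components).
-11 + 15i + 0j + 0k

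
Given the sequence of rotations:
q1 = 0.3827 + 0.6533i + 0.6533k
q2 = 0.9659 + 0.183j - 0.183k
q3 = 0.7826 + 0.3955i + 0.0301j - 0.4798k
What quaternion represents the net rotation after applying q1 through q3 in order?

q2 · q1 = 0.4892 + 0.7506i - 0.0495j + 0.4414k
q3 · q2 · q1 = 0.2993 + 0.7704i - 0.5587j + 0.0686k
0.2993 + 0.7704i - 0.5587j + 0.0686k


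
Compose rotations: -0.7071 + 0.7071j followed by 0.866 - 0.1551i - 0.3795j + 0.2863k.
-0.344 - 0.0928i + 0.8807j - 0.3121k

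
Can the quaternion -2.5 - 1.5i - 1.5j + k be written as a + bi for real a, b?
No. The quaternion -2.5 - 1.5i - 1.5j + k has j-coefficient y = -1.5 and k-coefficient z = 1, not both zero, so it does not lie in the complex subalgebra spanned by 1 and i.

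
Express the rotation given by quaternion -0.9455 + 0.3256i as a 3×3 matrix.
[[1, 0, 0], [0, 0.788, 0.6157], [0, -0.6157, 0.788]]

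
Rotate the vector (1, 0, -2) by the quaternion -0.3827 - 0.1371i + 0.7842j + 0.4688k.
(0.788, -1.835, 1.007)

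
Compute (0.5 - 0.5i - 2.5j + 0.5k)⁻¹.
0.0714 + 0.0714i + 0.3571j - 0.0714k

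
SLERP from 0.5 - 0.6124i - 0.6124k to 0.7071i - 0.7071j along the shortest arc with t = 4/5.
0.1235 - 0.765i + 0.6137j - 0.1513k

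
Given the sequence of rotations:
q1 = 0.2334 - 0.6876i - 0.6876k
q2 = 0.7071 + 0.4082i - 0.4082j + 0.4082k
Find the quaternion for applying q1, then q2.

q2 · q1 = 0.7264 - 0.1102i - 0.0953j - 0.6716k
0.7264 - 0.1102i - 0.0953j - 0.6716k


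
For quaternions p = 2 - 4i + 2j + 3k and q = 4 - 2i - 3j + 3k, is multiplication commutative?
No: pq = -3 - 5i + 8j + 34k ≠ -3 - 35i - 4j + 2k = qp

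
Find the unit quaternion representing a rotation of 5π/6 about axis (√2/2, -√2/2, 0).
0.2588 + 0.683i - 0.683j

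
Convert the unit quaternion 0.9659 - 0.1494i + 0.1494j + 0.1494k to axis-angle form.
axis = (-√3/3, √3/3, √3/3), θ = π/6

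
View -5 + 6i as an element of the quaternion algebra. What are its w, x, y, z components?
-5 + 6i + 0j + 0k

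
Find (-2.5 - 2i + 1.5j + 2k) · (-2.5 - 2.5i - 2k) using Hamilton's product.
5.25 + 8.25i - 12.75j + 3.75k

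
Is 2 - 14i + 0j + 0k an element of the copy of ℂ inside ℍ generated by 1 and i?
Yes. The quaternion 2 - 14i has j- and k-coefficients y = z = 0, so it lies in the complex subalgebra spanned by 1 and i.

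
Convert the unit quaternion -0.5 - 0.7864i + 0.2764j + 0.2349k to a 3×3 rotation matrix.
[[0.7369, -0.1998, -0.6459], [-0.6696, -0.3472, -0.6565], [-0.0931, 0.9163, -0.3896]]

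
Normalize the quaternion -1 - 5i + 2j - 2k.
-0.1715 - 0.8575i + 0.343j - 0.343k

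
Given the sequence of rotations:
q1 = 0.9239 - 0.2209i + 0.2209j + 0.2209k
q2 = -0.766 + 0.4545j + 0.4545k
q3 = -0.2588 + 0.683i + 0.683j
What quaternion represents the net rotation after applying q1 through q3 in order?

q2 · q1 = -0.9085 + 0.1692i + 0.1503j + 0.3511k
q3 · q2 · q1 = 0.0169 - 0.4245i - 0.8992j - 0.1038k
0.0169 - 0.4245i - 0.8992j - 0.1038k


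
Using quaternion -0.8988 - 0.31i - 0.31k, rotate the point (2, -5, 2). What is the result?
(4.786, -3.078, -0.786)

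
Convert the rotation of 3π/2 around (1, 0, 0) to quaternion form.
-0.7071 + 0.7071i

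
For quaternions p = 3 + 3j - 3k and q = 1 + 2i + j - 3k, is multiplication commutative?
No: pq = -9 - 18k ≠ -9 + 12i + 12j - 6k = qp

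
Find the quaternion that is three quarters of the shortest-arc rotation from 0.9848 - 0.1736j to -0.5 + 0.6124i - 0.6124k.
0.7041 - 0.5008i - 0.052j + 0.5008k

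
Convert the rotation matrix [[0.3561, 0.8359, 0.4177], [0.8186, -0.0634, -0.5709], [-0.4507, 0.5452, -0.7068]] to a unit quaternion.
0.3827 + 0.7291i + 0.5673j - 0.0113k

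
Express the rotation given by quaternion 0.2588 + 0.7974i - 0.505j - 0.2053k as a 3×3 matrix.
[[0.4057, -0.6991, -0.5888], [-0.9116, -0.356, -0.2054], [-0.066, 0.6201, -0.7817]]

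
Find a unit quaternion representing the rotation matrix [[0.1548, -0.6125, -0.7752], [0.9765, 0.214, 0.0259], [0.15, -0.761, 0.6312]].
0.7071 - 0.2782i - 0.3271j + 0.5618k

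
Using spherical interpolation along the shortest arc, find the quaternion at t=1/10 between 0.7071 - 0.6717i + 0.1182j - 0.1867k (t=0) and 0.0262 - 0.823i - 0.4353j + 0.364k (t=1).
0.6666 - 0.7317i + 0.0572j - 0.1303k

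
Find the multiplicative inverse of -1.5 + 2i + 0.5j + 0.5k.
-0.2222 - 0.2963i - 0.0741j - 0.0741k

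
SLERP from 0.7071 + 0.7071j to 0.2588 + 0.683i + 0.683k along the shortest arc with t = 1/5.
0.7161 + 0.1902i + 0.644j + 0.1902k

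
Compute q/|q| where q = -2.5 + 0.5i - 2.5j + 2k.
-0.6108 + 0.1222i - 0.6108j + 0.4887k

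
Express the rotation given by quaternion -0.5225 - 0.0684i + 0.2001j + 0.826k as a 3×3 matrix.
[[-0.4446, 0.8358, -0.3221], [-0.8905, -0.3739, 0.2591], [0.0961, 0.402, 0.9106]]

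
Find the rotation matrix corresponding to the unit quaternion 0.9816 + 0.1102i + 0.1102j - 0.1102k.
[[0.9514, 0.2406, 0.1921], [-0.1921, 0.9514, -0.2406], [-0.2406, 0.1921, 0.9514]]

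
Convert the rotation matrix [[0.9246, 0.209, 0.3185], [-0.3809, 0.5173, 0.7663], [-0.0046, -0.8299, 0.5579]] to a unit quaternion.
0.866 - 0.4608i + 0.0933j - 0.1703k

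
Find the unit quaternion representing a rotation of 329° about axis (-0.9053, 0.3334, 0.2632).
-0.9636 - 0.2419i + 0.0891j + 0.0703k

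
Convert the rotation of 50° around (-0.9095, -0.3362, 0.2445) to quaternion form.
0.9063 - 0.3844i - 0.1421j + 0.1033k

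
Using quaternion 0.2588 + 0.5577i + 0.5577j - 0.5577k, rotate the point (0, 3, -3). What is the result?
(3.732, 2, -0.268)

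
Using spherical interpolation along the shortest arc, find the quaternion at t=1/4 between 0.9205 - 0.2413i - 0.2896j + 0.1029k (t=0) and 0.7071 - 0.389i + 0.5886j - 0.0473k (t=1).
0.947 - 0.3074i - 0.0622j + 0.0691k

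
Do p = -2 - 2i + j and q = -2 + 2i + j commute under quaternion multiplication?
No: pq = 7 - 4j - 4k ≠ 7 - 4j + 4k = qp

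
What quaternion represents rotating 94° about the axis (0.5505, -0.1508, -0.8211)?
0.682 + 0.4026i - 0.1103j - 0.6005k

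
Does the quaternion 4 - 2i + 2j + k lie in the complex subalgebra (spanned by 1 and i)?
No. The quaternion 4 - 2i + 2j + k has j-coefficient y = 2 and k-coefficient z = 1, not both zero, so it does not lie in the complex subalgebra spanned by 1 and i.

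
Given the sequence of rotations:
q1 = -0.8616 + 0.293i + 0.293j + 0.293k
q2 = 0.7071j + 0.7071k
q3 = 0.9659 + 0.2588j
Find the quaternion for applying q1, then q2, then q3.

q2 · q1 = -0.4144 - 0.4021j - 0.8164k
q3 · q2 · q1 = -0.2962 - 0.2113i - 0.4956j - 0.7886k
-0.2962 - 0.2113i - 0.4956j - 0.7886k


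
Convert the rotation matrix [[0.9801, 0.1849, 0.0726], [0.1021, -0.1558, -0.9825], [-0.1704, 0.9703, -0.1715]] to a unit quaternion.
0.6428 + 0.7595i + 0.0945j - 0.0322k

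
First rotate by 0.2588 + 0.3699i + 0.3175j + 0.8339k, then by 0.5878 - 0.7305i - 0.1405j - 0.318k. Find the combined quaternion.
0.7321 + 0.0122i + 0.6418j + 0.2279k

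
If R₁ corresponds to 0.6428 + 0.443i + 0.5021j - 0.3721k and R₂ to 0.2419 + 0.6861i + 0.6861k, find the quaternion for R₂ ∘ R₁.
0.1068 + 0.2037i + 0.6807j + 0.6955k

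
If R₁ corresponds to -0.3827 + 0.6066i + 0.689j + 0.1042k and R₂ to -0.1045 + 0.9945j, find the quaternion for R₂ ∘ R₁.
-0.6452 + 0.0402i - 0.4526j - 0.6142k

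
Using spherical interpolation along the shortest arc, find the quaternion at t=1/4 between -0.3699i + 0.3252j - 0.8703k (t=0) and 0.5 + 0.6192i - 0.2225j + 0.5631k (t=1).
-0.1339 - 0.4523i + 0.3115j - 0.8249k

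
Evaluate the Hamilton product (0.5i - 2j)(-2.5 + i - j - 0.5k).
-2.5 - 0.25i + 5.25j + 1.5k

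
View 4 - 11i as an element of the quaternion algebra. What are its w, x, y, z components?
4 - 11i + 0j + 0k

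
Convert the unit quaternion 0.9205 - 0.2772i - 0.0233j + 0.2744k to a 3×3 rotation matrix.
[[0.8483, -0.4923, -0.195], [0.5181, 0.6957, 0.4975], [-0.1092, -0.5231, 0.8452]]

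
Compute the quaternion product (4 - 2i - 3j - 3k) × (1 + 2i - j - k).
2 + 6i - 15j + k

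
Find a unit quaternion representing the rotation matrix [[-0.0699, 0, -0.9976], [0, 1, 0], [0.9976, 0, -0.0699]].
0.6819 - 0.7314j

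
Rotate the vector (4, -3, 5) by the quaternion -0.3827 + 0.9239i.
(4, 5.657, -1.414)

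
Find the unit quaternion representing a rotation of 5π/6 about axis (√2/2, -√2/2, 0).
0.2588 + 0.683i - 0.683j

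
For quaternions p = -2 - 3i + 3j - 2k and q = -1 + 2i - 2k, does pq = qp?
No: pq = 4 - 7i - 13j ≠ 4 + 5i + 7j + 12k = qp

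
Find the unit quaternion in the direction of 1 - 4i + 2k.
0.2182 - 0.8729i + 0.4364k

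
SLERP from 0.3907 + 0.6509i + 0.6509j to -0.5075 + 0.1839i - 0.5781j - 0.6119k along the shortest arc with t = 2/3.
0.5381 + 0.1236i + 0.6957j + 0.4594k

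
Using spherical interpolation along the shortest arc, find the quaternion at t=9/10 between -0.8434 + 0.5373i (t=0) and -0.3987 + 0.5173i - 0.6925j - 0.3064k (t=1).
-0.4659 + 0.5404i - 0.6407j - 0.2835k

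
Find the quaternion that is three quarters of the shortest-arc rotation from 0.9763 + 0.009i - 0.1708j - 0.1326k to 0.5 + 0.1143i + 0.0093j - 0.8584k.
0.6806 + 0.0941i - 0.0416j - 0.7254k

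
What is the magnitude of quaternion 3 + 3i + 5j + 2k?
√47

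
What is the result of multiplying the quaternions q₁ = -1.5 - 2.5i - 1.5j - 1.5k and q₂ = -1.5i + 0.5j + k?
-1.5 + 1.5i + 4j - 5k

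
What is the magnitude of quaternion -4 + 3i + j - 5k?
√51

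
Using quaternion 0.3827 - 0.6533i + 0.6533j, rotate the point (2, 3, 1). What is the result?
(-1.768, -0.768, -3.207)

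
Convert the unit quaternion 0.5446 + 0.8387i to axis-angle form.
axis = (1, 0, 0), θ = 114°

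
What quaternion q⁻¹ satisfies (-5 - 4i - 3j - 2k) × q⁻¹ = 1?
-0.0926 + 0.0741i + 0.0556j + 0.037k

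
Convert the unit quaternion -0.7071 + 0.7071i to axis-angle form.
axis = (1, 0, 0), θ = 3π/2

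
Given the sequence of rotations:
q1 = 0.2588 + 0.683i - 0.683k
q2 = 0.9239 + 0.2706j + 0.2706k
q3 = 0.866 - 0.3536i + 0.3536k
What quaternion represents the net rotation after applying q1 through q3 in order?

q2 · q1 = 0.4239 + 0.4462i + 0.2549j - 0.7458k
q3 · q2 · q1 = 0.7886 + 0.1464i + 0.1148j - 0.5861k
0.7886 + 0.1464i + 0.1148j - 0.5861k


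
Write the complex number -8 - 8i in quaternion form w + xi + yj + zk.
-8 - 8i + 0j + 0k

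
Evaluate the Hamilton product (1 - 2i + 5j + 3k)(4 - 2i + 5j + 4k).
-37 - 5i + 27j + 16k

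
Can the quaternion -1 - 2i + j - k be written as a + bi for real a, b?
No. The quaternion -1 - 2i + j - k has j-coefficient y = 1 and k-coefficient z = -1, not both zero, so it does not lie in the complex subalgebra spanned by 1 and i.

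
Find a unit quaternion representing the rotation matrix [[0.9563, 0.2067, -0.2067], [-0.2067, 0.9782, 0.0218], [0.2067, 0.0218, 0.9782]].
0.989 - 0.1045j - 0.1045k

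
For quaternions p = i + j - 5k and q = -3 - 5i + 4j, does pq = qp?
No: pq = 1 + 17i + 22j + 24k ≠ 1 - 23i - 28j + 6k = qp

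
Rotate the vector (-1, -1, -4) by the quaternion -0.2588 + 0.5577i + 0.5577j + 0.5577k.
(-2, -3.732, -0.268)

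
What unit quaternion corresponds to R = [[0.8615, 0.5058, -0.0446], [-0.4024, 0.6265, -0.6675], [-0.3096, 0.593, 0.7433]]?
0.8988 + 0.3506i + 0.0737j - 0.2526k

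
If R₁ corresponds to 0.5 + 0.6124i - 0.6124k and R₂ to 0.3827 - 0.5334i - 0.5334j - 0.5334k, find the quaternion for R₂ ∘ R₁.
0.1913 + 0.2943i - 0.92j - 0.1744k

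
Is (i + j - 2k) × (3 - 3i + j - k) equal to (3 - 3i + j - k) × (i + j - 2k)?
No: pq = 4i + 10j - 2k ≠ 2i - 4j - 10k = qp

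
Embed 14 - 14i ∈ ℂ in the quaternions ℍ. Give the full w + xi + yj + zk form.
14 - 14i + 0j + 0k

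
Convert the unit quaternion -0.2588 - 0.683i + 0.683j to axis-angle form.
axis = (-√2/2, √2/2, 0), θ = 7π/6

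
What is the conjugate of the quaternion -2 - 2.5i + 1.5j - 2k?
-2 + 2.5i - 1.5j + 2k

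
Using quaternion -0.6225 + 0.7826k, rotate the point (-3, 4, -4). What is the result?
(4.572, 2.023, -4)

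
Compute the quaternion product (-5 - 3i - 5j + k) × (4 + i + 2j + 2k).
-9 - 29i - 23j - 7k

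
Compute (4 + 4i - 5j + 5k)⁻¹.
0.0488 - 0.0488i + 0.061j - 0.061k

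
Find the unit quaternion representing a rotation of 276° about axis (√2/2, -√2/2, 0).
-0.7431 + 0.4731i - 0.4731j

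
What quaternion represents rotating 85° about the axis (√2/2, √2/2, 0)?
0.7373 + 0.4777i + 0.4777j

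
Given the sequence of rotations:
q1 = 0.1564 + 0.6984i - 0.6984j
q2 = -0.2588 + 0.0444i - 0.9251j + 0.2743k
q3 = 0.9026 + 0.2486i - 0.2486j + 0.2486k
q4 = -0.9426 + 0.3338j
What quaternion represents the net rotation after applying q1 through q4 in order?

q2 · q1 = -0.7176 + 0.0178i + 0.2276j + 0.658k
q3 · q2 · q1 = -0.7591 - 0.3825i + 0.2247j + 0.4765k
q4 · q3 · q2 · q1 = 0.6405 + 0.5196i - 0.4652j - 0.3215k
0.6405 + 0.5196i - 0.4652j - 0.3215k


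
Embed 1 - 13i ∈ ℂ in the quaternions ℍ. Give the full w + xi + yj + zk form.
1 - 13i + 0j + 0k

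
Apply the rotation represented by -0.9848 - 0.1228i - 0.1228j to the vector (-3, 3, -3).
(-3.545, 3.545, -1.368)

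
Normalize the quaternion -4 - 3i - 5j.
-0.5657 - 0.4243i - 0.7071j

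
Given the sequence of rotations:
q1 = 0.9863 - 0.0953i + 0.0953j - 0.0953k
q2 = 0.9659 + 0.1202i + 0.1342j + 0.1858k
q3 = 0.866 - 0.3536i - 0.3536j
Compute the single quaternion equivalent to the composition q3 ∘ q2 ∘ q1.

q2 · q1 = 0.969 - 0.004i + 0.2182j + 0.1154k
q3 · q2 · q1 = 0.9149 - 0.3869i - 0.1129j + 0.0214k
0.9149 - 0.3869i - 0.1129j + 0.0214k


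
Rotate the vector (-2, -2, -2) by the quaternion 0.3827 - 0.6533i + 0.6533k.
(2.414, -0.586, 2.414)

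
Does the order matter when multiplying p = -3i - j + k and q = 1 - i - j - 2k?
Yes: pq = -2 - 8j + 3k ≠ -2 - 6i + 6j - k = qp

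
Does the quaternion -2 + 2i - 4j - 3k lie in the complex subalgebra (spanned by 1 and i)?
No. The quaternion -2 + 2i - 4j - 3k has j-coefficient y = -4 and k-coefficient z = -3, not both zero, so it does not lie in the complex subalgebra spanned by 1 and i.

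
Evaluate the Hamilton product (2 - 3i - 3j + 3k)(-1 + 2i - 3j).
-5 + 16i + 3j + 12k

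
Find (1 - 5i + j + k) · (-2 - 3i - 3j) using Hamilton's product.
-14 + 10i - 8j + 16k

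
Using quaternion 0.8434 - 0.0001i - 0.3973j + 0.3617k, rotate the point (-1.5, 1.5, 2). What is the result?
(-2.89, -0.382, -0.068)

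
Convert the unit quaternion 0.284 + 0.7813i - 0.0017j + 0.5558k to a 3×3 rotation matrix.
[[0.3822, -0.3184, 0.8675], [0.313, -0.8387, -0.4457], [0.8695, 0.4419, -0.2209]]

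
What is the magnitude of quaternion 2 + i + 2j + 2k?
√13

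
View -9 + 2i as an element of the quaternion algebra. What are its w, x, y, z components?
-9 + 2i + 0j + 0k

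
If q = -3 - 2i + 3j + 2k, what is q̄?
-3 + 2i - 3j - 2k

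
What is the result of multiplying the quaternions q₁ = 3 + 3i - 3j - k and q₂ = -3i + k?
10 - 12i - 6k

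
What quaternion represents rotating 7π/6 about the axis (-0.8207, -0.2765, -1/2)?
-0.2588 - 0.7927i - 0.2671j - 0.483k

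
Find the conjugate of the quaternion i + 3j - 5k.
-i - 3j + 5k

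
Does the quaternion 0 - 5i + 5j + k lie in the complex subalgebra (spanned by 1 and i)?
No. The quaternion -5i + 5j + k has j-coefficient y = 5 and k-coefficient z = 1, not both zero, so it does not lie in the complex subalgebra spanned by 1 and i.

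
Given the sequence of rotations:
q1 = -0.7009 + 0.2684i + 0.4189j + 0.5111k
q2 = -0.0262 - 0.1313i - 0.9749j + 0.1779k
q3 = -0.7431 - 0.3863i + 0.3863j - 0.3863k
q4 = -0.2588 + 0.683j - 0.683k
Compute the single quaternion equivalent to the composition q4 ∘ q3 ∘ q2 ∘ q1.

q2 · q1 = 0.3711 - 0.4878i + 0.7872j + 0.0686k
q3 · q2 · q1 = -0.7418 + 0.5497i - 0.2267j - 0.31k
q4 · q3 · q2 · q1 = 0.1351 - 0.5088i - 0.8234j + 0.2114k
0.1351 - 0.5088i - 0.8234j + 0.2114k


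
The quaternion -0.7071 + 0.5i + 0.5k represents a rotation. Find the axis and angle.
axis = (√2/2, 0, √2/2), θ = 3π/2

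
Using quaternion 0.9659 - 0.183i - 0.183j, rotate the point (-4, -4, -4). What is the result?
(-2.586, -5.414, -3.464)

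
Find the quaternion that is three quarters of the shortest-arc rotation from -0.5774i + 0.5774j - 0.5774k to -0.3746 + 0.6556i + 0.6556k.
0.2918 - 0.6672i + 0.1565j - 0.6672k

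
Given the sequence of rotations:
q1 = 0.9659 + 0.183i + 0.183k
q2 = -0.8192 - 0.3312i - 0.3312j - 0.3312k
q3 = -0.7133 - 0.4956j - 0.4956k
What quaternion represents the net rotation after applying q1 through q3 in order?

q2 · q1 = -0.67 - 0.5304i - 0.3199j - 0.4092k
q3 · q2 · q1 = 0.1166 + 0.4226i + 0.8231j + 0.3611k
0.1166 + 0.4226i + 0.8231j + 0.3611k


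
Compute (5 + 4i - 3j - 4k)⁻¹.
0.0758 - 0.0606i + 0.0455j + 0.0606k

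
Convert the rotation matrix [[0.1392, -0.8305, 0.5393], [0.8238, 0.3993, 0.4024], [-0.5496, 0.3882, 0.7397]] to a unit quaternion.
0.7547 - 0.0047i + 0.3607j + 0.548k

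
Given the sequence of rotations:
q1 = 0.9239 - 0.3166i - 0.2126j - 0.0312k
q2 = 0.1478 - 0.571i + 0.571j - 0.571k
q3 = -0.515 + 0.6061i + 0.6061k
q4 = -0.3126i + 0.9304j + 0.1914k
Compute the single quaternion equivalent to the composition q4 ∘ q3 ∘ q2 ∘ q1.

q2 · q1 = 0.0594 - 0.7136i + 0.6591j - 0.23k
q3 · q2 · q1 = 0.5413 + 0.004i - 0.6325j + 0.5539k
q4 · q3 · q2 · q1 = 0.4837 + 0.4672i + 0.6775j + 0.2976k
0.4837 + 0.4672i + 0.6775j + 0.2976k


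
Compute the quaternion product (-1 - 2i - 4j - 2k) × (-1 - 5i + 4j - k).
5 + 19i + 8j - 25k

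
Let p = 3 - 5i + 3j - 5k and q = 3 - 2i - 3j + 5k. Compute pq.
33 - 21i + 35j + 21k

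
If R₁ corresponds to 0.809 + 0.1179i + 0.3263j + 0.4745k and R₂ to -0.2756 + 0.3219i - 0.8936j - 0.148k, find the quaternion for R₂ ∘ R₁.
0.1009 - 0.1478i - 0.983j - 0.0401k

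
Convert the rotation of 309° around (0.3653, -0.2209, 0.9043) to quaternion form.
-0.9026 + 0.1573i - 0.0951j + 0.3893k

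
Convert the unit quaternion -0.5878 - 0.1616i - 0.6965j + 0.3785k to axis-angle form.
axis = (-0.1998, -0.8609, 0.4679), θ = 252°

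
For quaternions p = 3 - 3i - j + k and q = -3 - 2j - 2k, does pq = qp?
No: pq = -9 + 13i - 9j - 3k ≠ -9 + 5i + 3j - 15k = qp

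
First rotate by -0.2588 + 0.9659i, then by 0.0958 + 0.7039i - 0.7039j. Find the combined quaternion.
-0.7047 - 0.0896i + 0.1822j + 0.6799k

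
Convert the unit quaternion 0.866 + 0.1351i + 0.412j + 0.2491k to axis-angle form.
axis = (0.2702, 0.8239, 0.4982), θ = π/3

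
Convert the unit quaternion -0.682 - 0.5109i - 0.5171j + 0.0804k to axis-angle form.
axis = (-0.6986, -0.707, 0.1099), θ = 266°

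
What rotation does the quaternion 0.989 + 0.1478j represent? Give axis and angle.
axis = (0, 1, 0), θ = 17°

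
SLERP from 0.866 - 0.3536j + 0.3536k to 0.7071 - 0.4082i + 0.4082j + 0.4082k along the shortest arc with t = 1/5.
0.8922 - 0.0936i - 0.2044j + 0.3917k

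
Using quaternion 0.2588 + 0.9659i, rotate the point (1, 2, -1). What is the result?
(1, -1.232, 1.866)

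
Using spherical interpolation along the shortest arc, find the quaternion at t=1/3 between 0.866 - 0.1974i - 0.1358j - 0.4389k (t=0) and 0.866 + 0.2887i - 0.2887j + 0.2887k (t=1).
0.9552 - 0.0333i - 0.2078j - 0.208k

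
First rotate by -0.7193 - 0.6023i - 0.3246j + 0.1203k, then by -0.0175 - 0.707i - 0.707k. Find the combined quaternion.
-0.3282 + 0.2896i + 0.5166j + 0.7359k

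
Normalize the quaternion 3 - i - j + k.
0.866 - 0.2887i - 0.2887j + 0.2887k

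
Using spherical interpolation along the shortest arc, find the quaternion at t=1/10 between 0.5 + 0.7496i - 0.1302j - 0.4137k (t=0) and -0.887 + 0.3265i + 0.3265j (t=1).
0.6001 + 0.6738i - 0.1693j - 0.3965k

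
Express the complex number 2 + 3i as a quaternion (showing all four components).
2 + 3i + 0j + 0k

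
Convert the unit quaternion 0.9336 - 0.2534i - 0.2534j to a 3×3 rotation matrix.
[[0.8716, 0.1284, -0.4731], [0.1284, 0.8716, 0.4731], [0.4731, -0.4731, 0.7432]]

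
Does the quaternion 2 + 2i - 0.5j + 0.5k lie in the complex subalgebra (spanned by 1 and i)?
No. The quaternion 2 + 2i - 0.5j + 0.5k has j-coefficient y = -0.5 and k-coefficient z = 0.5, not both zero, so it does not lie in the complex subalgebra spanned by 1 and i.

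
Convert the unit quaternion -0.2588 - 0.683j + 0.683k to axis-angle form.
axis = (0, -√2/2, √2/2), θ = 7π/6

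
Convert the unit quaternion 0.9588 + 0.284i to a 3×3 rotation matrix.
[[1, 0, 0], [0, 0.8387, -0.5446], [0, 0.5446, 0.8387]]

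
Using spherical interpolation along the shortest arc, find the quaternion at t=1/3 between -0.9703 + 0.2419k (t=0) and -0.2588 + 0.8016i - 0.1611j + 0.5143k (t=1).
-0.8516 + 0.333i - 0.0669j + 0.3992k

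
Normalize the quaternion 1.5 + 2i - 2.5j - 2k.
0.3693 + 0.4924i - 0.6155j - 0.4924k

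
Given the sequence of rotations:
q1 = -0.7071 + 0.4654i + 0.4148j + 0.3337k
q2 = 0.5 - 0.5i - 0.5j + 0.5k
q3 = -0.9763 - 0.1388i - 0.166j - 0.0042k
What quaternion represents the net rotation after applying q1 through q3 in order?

q2 · q1 = -0.0803 + 0.212i + 0.9605j - 0.1614k
q3 · q2 · q1 = 0.2666 - 0.165i - 0.9477j + 0.0598k
0.2666 - 0.165i - 0.9477j + 0.0598k


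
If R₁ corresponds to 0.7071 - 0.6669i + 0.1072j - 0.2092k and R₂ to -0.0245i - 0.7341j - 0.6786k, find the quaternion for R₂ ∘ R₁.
-0.0796 + 0.209i - 0.0716j - 0.972k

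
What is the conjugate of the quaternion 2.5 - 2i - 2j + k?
2.5 + 2i + 2j - k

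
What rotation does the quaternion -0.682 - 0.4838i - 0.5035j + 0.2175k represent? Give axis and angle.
axis = (-0.6615, -0.6884, 0.2974), θ = 266°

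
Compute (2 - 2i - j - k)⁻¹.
0.2 + 0.2i + 0.1j + 0.1k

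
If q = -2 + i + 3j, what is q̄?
-2 - i - 3j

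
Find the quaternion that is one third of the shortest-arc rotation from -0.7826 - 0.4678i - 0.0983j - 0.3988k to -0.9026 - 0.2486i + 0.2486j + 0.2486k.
-0.8856 - 0.4226i + 0.0216j - 0.1912k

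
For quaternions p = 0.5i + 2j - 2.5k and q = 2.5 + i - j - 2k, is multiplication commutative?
No: pq = -3.5 - 5.25i + 3.5j - 8.75k ≠ -3.5 + 7.75i + 6.5j - 3.75k = qp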